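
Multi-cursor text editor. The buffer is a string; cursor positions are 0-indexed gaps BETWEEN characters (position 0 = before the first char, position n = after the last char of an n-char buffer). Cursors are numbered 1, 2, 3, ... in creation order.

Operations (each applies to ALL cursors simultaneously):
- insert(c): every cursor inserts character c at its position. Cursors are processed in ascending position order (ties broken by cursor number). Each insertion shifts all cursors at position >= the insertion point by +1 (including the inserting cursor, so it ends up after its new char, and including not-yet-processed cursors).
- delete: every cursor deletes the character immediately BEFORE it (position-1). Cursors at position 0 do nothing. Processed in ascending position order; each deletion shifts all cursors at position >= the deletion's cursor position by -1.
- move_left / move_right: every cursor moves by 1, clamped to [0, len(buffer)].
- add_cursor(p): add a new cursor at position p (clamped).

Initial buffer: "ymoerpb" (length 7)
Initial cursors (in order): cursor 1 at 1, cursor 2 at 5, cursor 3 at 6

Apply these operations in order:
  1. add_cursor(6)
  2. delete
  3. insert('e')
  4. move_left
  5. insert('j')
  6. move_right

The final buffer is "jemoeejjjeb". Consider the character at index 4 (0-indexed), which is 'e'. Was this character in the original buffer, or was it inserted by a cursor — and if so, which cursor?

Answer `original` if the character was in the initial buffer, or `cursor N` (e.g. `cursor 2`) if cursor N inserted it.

After op 1 (add_cursor(6)): buffer="ymoerpb" (len 7), cursors c1@1 c2@5 c3@6 c4@6, authorship .......
After op 2 (delete): buffer="mob" (len 3), cursors c1@0 c2@2 c3@2 c4@2, authorship ...
After op 3 (insert('e')): buffer="emoeeeb" (len 7), cursors c1@1 c2@6 c3@6 c4@6, authorship 1..234.
After op 4 (move_left): buffer="emoeeeb" (len 7), cursors c1@0 c2@5 c3@5 c4@5, authorship 1..234.
After op 5 (insert('j')): buffer="jemoeejjjeb" (len 11), cursors c1@1 c2@9 c3@9 c4@9, authorship 11..232344.
After op 6 (move_right): buffer="jemoeejjjeb" (len 11), cursors c1@2 c2@10 c3@10 c4@10, authorship 11..232344.
Authorship (.=original, N=cursor N): 1 1 . . 2 3 2 3 4 4 .
Index 4: author = 2

Answer: cursor 2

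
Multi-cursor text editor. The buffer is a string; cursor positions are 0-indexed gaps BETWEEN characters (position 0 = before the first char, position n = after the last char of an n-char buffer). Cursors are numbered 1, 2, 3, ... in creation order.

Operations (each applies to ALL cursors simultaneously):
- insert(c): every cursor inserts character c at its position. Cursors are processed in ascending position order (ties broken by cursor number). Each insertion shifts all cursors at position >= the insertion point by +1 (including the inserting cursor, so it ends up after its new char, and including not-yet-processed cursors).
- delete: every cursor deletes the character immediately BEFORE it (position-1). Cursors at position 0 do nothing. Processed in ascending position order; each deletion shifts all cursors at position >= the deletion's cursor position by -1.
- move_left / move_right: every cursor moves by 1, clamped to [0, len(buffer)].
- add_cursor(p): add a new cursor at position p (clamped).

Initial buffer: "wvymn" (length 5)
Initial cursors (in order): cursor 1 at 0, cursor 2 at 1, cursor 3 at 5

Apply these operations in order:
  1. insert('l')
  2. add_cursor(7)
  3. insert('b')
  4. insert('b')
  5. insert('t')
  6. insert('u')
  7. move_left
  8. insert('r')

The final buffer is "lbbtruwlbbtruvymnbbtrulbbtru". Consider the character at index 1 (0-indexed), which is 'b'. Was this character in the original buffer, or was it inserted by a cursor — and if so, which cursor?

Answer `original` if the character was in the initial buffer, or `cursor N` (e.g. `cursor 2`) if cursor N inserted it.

Answer: cursor 1

Derivation:
After op 1 (insert('l')): buffer="lwlvymnl" (len 8), cursors c1@1 c2@3 c3@8, authorship 1.2....3
After op 2 (add_cursor(7)): buffer="lwlvymnl" (len 8), cursors c1@1 c2@3 c4@7 c3@8, authorship 1.2....3
After op 3 (insert('b')): buffer="lbwlbvymnblb" (len 12), cursors c1@2 c2@5 c4@10 c3@12, authorship 11.22....433
After op 4 (insert('b')): buffer="lbbwlbbvymnbblbb" (len 16), cursors c1@3 c2@7 c4@13 c3@16, authorship 111.222....44333
After op 5 (insert('t')): buffer="lbbtwlbbtvymnbbtlbbt" (len 20), cursors c1@4 c2@9 c4@16 c3@20, authorship 1111.2222....4443333
After op 6 (insert('u')): buffer="lbbtuwlbbtuvymnbbtulbbtu" (len 24), cursors c1@5 c2@11 c4@19 c3@24, authorship 11111.22222....444433333
After op 7 (move_left): buffer="lbbtuwlbbtuvymnbbtulbbtu" (len 24), cursors c1@4 c2@10 c4@18 c3@23, authorship 11111.22222....444433333
After op 8 (insert('r')): buffer="lbbtruwlbbtruvymnbbtrulbbtru" (len 28), cursors c1@5 c2@12 c4@21 c3@27, authorship 111111.222222....44444333333
Authorship (.=original, N=cursor N): 1 1 1 1 1 1 . 2 2 2 2 2 2 . . . . 4 4 4 4 4 3 3 3 3 3 3
Index 1: author = 1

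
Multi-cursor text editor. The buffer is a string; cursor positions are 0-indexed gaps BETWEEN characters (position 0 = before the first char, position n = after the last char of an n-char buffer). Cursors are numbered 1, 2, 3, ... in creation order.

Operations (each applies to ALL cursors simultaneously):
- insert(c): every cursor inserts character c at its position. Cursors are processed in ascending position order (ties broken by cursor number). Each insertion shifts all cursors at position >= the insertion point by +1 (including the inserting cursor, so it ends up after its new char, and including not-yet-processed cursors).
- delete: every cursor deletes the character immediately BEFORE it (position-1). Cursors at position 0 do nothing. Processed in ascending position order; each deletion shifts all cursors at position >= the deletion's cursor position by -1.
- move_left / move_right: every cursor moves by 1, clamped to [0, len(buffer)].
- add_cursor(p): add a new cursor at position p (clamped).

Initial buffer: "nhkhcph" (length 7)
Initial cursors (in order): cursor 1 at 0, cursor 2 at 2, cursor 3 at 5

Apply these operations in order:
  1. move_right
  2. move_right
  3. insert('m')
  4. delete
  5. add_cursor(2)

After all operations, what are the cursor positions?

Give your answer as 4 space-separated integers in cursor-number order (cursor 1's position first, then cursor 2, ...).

After op 1 (move_right): buffer="nhkhcph" (len 7), cursors c1@1 c2@3 c3@6, authorship .......
After op 2 (move_right): buffer="nhkhcph" (len 7), cursors c1@2 c2@4 c3@7, authorship .......
After op 3 (insert('m')): buffer="nhmkhmcphm" (len 10), cursors c1@3 c2@6 c3@10, authorship ..1..2...3
After op 4 (delete): buffer="nhkhcph" (len 7), cursors c1@2 c2@4 c3@7, authorship .......
After op 5 (add_cursor(2)): buffer="nhkhcph" (len 7), cursors c1@2 c4@2 c2@4 c3@7, authorship .......

Answer: 2 4 7 2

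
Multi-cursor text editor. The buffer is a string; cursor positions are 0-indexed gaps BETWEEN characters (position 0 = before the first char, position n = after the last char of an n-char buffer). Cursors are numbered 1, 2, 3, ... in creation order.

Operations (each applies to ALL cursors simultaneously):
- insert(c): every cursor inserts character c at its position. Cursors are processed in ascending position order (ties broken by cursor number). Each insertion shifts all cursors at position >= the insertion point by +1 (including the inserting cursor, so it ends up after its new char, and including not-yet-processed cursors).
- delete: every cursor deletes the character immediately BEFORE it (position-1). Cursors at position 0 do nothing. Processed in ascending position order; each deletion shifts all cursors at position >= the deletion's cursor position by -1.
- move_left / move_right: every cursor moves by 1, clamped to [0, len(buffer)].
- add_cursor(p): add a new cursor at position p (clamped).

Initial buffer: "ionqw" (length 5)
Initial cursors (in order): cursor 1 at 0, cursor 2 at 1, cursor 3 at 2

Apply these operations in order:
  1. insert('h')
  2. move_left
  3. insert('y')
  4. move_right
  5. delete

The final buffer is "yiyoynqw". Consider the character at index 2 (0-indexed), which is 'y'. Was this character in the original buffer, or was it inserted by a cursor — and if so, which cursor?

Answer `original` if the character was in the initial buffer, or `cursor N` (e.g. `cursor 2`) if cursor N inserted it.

After op 1 (insert('h')): buffer="hihohnqw" (len 8), cursors c1@1 c2@3 c3@5, authorship 1.2.3...
After op 2 (move_left): buffer="hihohnqw" (len 8), cursors c1@0 c2@2 c3@4, authorship 1.2.3...
After op 3 (insert('y')): buffer="yhiyhoyhnqw" (len 11), cursors c1@1 c2@4 c3@7, authorship 11.22.33...
After op 4 (move_right): buffer="yhiyhoyhnqw" (len 11), cursors c1@2 c2@5 c3@8, authorship 11.22.33...
After op 5 (delete): buffer="yiyoynqw" (len 8), cursors c1@1 c2@3 c3@5, authorship 1.2.3...
Authorship (.=original, N=cursor N): 1 . 2 . 3 . . .
Index 2: author = 2

Answer: cursor 2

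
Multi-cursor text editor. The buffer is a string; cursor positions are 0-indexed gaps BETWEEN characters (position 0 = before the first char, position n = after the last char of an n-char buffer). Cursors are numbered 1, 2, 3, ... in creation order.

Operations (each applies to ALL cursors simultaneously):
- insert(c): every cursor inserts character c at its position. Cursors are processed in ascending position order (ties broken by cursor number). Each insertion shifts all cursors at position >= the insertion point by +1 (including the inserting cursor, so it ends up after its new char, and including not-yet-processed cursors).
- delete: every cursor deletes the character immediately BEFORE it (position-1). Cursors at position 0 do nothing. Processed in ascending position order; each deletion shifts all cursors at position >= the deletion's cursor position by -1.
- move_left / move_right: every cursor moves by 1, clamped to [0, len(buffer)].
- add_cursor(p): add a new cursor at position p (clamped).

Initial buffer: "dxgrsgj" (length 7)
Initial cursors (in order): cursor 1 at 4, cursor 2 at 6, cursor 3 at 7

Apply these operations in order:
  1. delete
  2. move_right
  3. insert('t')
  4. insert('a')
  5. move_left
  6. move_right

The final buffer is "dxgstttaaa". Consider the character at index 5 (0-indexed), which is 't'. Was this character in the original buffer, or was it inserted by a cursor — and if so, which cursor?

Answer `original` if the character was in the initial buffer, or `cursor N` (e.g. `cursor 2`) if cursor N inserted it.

Answer: cursor 2

Derivation:
After op 1 (delete): buffer="dxgs" (len 4), cursors c1@3 c2@4 c3@4, authorship ....
After op 2 (move_right): buffer="dxgs" (len 4), cursors c1@4 c2@4 c3@4, authorship ....
After op 3 (insert('t')): buffer="dxgsttt" (len 7), cursors c1@7 c2@7 c3@7, authorship ....123
After op 4 (insert('a')): buffer="dxgstttaaa" (len 10), cursors c1@10 c2@10 c3@10, authorship ....123123
After op 5 (move_left): buffer="dxgstttaaa" (len 10), cursors c1@9 c2@9 c3@9, authorship ....123123
After op 6 (move_right): buffer="dxgstttaaa" (len 10), cursors c1@10 c2@10 c3@10, authorship ....123123
Authorship (.=original, N=cursor N): . . . . 1 2 3 1 2 3
Index 5: author = 2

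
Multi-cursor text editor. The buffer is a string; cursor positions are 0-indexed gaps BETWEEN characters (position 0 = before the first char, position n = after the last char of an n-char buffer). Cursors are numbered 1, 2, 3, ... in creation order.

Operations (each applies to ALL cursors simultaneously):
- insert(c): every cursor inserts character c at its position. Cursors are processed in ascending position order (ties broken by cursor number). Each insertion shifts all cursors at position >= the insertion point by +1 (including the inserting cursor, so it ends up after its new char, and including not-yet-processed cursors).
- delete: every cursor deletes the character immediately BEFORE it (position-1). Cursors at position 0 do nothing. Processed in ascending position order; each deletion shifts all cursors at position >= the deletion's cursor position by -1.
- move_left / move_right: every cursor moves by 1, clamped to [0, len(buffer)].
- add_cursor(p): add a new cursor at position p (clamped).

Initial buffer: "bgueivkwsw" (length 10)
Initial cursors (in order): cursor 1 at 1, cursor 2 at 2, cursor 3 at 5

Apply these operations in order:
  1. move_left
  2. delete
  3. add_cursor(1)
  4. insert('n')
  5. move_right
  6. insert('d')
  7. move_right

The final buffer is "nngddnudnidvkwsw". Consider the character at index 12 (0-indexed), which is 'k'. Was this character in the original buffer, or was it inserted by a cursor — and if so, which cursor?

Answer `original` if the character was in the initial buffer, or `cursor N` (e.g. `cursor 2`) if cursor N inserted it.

Answer: original

Derivation:
After op 1 (move_left): buffer="bgueivkwsw" (len 10), cursors c1@0 c2@1 c3@4, authorship ..........
After op 2 (delete): buffer="guivkwsw" (len 8), cursors c1@0 c2@0 c3@2, authorship ........
After op 3 (add_cursor(1)): buffer="guivkwsw" (len 8), cursors c1@0 c2@0 c4@1 c3@2, authorship ........
After op 4 (insert('n')): buffer="nngnunivkwsw" (len 12), cursors c1@2 c2@2 c4@4 c3@6, authorship 12.4.3......
After op 5 (move_right): buffer="nngnunivkwsw" (len 12), cursors c1@3 c2@3 c4@5 c3@7, authorship 12.4.3......
After op 6 (insert('d')): buffer="nngddnudnidvkwsw" (len 16), cursors c1@5 c2@5 c4@8 c3@11, authorship 12.124.43.3.....
After op 7 (move_right): buffer="nngddnudnidvkwsw" (len 16), cursors c1@6 c2@6 c4@9 c3@12, authorship 12.124.43.3.....
Authorship (.=original, N=cursor N): 1 2 . 1 2 4 . 4 3 . 3 . . . . .
Index 12: author = original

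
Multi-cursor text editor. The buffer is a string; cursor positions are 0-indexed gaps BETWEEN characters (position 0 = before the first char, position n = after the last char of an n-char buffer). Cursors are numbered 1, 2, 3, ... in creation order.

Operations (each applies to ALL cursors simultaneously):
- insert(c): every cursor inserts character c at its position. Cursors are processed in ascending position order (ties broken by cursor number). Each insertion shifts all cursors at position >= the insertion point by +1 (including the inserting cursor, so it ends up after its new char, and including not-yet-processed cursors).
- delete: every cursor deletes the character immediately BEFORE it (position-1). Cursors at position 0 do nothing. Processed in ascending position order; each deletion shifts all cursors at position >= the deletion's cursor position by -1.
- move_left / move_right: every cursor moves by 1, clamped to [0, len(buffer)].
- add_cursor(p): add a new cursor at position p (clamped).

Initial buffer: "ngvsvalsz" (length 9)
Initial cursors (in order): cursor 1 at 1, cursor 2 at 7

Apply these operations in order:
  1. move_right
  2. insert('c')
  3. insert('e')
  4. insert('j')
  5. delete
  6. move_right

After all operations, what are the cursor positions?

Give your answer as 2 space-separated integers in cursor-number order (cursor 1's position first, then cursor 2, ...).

After op 1 (move_right): buffer="ngvsvalsz" (len 9), cursors c1@2 c2@8, authorship .........
After op 2 (insert('c')): buffer="ngcvsvalscz" (len 11), cursors c1@3 c2@10, authorship ..1......2.
After op 3 (insert('e')): buffer="ngcevsvalscez" (len 13), cursors c1@4 c2@12, authorship ..11......22.
After op 4 (insert('j')): buffer="ngcejvsvalscejz" (len 15), cursors c1@5 c2@14, authorship ..111......222.
After op 5 (delete): buffer="ngcevsvalscez" (len 13), cursors c1@4 c2@12, authorship ..11......22.
After op 6 (move_right): buffer="ngcevsvalscez" (len 13), cursors c1@5 c2@13, authorship ..11......22.

Answer: 5 13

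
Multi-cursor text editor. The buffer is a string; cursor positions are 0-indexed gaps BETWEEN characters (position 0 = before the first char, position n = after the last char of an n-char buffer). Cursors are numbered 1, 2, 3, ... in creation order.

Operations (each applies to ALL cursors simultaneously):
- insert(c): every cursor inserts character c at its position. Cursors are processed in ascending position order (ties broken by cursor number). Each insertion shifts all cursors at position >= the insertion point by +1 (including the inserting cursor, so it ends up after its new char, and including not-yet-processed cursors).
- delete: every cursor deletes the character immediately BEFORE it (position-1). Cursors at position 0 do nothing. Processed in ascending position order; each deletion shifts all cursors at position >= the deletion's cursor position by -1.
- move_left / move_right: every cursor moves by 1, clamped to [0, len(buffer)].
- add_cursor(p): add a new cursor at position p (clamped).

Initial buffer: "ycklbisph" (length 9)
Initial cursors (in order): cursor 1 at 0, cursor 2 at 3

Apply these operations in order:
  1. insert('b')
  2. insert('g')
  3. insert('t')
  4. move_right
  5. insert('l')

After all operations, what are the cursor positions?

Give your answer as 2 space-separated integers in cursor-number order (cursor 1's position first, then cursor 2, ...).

Answer: 5 12

Derivation:
After op 1 (insert('b')): buffer="byckblbisph" (len 11), cursors c1@1 c2@5, authorship 1...2......
After op 2 (insert('g')): buffer="bgyckbglbisph" (len 13), cursors c1@2 c2@7, authorship 11...22......
After op 3 (insert('t')): buffer="bgtyckbgtlbisph" (len 15), cursors c1@3 c2@9, authorship 111...222......
After op 4 (move_right): buffer="bgtyckbgtlbisph" (len 15), cursors c1@4 c2@10, authorship 111...222......
After op 5 (insert('l')): buffer="bgtylckbgtllbisph" (len 17), cursors c1@5 c2@12, authorship 111.1..222.2.....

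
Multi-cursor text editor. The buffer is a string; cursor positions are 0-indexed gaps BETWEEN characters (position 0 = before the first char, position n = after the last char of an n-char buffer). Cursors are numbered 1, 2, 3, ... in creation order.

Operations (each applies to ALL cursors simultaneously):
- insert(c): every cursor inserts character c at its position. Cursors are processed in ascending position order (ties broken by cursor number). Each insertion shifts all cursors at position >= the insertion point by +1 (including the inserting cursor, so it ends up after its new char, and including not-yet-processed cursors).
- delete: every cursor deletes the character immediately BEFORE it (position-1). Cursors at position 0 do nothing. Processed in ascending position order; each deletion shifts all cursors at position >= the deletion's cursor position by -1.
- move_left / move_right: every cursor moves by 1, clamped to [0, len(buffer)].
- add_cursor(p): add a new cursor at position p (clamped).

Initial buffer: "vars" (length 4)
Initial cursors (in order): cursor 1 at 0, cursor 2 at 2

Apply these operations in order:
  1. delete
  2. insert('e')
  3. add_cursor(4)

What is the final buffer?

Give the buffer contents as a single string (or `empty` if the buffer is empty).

After op 1 (delete): buffer="vrs" (len 3), cursors c1@0 c2@1, authorship ...
After op 2 (insert('e')): buffer="evers" (len 5), cursors c1@1 c2@3, authorship 1.2..
After op 3 (add_cursor(4)): buffer="evers" (len 5), cursors c1@1 c2@3 c3@4, authorship 1.2..

Answer: evers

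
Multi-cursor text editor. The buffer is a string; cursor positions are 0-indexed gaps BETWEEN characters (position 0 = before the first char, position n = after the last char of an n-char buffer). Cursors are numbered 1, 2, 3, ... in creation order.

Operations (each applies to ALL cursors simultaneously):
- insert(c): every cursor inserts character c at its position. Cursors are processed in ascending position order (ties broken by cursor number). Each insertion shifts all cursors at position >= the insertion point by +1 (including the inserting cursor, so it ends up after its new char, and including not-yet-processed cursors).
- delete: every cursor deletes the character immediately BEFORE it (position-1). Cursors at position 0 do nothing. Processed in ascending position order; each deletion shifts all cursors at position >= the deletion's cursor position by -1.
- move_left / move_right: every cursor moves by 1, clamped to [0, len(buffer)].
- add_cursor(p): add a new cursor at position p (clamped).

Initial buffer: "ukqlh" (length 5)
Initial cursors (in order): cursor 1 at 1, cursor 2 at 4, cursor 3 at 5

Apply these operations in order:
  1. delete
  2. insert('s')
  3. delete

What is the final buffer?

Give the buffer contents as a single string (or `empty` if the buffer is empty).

After op 1 (delete): buffer="kq" (len 2), cursors c1@0 c2@2 c3@2, authorship ..
After op 2 (insert('s')): buffer="skqss" (len 5), cursors c1@1 c2@5 c3@5, authorship 1..23
After op 3 (delete): buffer="kq" (len 2), cursors c1@0 c2@2 c3@2, authorship ..

Answer: kq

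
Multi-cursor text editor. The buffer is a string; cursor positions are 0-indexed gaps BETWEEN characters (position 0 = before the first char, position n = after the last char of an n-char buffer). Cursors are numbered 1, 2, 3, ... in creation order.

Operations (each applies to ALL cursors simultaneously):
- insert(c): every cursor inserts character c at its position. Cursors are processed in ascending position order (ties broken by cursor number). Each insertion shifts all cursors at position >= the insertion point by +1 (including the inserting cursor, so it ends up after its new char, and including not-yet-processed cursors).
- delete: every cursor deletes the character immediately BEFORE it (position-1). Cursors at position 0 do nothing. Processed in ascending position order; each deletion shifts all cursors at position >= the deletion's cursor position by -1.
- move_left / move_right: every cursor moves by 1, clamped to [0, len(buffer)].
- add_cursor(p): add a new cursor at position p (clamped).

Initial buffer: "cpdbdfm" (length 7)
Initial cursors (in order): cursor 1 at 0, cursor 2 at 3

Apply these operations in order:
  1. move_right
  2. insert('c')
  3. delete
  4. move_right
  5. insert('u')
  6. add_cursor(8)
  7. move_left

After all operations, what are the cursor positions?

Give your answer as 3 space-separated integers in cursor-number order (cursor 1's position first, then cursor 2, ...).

Answer: 2 6 7

Derivation:
After op 1 (move_right): buffer="cpdbdfm" (len 7), cursors c1@1 c2@4, authorship .......
After op 2 (insert('c')): buffer="ccpdbcdfm" (len 9), cursors c1@2 c2@6, authorship .1...2...
After op 3 (delete): buffer="cpdbdfm" (len 7), cursors c1@1 c2@4, authorship .......
After op 4 (move_right): buffer="cpdbdfm" (len 7), cursors c1@2 c2@5, authorship .......
After op 5 (insert('u')): buffer="cpudbdufm" (len 9), cursors c1@3 c2@7, authorship ..1...2..
After op 6 (add_cursor(8)): buffer="cpudbdufm" (len 9), cursors c1@3 c2@7 c3@8, authorship ..1...2..
After op 7 (move_left): buffer="cpudbdufm" (len 9), cursors c1@2 c2@6 c3@7, authorship ..1...2..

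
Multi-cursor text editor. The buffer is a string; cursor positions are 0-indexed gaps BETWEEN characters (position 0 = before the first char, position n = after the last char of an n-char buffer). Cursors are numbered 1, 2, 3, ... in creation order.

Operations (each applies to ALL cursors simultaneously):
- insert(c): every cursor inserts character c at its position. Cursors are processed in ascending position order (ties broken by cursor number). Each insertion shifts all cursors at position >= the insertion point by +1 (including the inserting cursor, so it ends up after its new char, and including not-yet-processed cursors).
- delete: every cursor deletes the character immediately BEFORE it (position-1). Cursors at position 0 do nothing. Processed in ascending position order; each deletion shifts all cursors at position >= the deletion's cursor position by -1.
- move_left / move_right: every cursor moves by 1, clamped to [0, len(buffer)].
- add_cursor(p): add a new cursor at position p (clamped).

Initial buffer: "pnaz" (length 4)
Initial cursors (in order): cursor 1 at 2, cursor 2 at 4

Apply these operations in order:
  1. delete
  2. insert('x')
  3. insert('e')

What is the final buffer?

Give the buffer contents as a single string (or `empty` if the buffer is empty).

Answer: pxeaxe

Derivation:
After op 1 (delete): buffer="pa" (len 2), cursors c1@1 c2@2, authorship ..
After op 2 (insert('x')): buffer="pxax" (len 4), cursors c1@2 c2@4, authorship .1.2
After op 3 (insert('e')): buffer="pxeaxe" (len 6), cursors c1@3 c2@6, authorship .11.22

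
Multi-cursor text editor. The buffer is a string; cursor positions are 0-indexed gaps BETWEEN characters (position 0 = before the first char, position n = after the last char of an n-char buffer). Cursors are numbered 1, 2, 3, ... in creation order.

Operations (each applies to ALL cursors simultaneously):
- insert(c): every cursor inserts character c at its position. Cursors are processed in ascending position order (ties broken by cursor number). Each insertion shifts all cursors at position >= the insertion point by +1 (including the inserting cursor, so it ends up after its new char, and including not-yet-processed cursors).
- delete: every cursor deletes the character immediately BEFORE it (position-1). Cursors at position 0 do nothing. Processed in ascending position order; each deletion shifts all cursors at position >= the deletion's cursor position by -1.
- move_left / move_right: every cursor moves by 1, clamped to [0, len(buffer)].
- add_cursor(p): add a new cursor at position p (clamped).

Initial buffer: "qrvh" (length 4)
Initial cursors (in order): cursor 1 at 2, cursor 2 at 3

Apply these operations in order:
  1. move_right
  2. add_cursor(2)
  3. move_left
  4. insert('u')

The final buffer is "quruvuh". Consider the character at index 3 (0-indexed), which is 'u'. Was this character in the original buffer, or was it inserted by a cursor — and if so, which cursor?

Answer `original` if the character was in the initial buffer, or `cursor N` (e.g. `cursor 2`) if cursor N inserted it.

Answer: cursor 1

Derivation:
After op 1 (move_right): buffer="qrvh" (len 4), cursors c1@3 c2@4, authorship ....
After op 2 (add_cursor(2)): buffer="qrvh" (len 4), cursors c3@2 c1@3 c2@4, authorship ....
After op 3 (move_left): buffer="qrvh" (len 4), cursors c3@1 c1@2 c2@3, authorship ....
After op 4 (insert('u')): buffer="quruvuh" (len 7), cursors c3@2 c1@4 c2@6, authorship .3.1.2.
Authorship (.=original, N=cursor N): . 3 . 1 . 2 .
Index 3: author = 1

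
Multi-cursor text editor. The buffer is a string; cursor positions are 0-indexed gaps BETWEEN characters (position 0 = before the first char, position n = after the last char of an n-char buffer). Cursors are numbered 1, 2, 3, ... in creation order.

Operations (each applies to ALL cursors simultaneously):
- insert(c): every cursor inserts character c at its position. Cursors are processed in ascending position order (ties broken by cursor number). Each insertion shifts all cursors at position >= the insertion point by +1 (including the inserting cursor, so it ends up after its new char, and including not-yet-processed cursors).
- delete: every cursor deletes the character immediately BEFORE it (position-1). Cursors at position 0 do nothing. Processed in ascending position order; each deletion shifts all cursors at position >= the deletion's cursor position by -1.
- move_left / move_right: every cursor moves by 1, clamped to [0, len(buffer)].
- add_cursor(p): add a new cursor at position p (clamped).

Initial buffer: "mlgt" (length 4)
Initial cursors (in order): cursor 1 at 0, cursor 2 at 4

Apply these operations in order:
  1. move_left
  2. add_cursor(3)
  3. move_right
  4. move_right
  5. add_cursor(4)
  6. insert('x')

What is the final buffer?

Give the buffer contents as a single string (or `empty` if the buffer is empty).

After op 1 (move_left): buffer="mlgt" (len 4), cursors c1@0 c2@3, authorship ....
After op 2 (add_cursor(3)): buffer="mlgt" (len 4), cursors c1@0 c2@3 c3@3, authorship ....
After op 3 (move_right): buffer="mlgt" (len 4), cursors c1@1 c2@4 c3@4, authorship ....
After op 4 (move_right): buffer="mlgt" (len 4), cursors c1@2 c2@4 c3@4, authorship ....
After op 5 (add_cursor(4)): buffer="mlgt" (len 4), cursors c1@2 c2@4 c3@4 c4@4, authorship ....
After op 6 (insert('x')): buffer="mlxgtxxx" (len 8), cursors c1@3 c2@8 c3@8 c4@8, authorship ..1..234

Answer: mlxgtxxx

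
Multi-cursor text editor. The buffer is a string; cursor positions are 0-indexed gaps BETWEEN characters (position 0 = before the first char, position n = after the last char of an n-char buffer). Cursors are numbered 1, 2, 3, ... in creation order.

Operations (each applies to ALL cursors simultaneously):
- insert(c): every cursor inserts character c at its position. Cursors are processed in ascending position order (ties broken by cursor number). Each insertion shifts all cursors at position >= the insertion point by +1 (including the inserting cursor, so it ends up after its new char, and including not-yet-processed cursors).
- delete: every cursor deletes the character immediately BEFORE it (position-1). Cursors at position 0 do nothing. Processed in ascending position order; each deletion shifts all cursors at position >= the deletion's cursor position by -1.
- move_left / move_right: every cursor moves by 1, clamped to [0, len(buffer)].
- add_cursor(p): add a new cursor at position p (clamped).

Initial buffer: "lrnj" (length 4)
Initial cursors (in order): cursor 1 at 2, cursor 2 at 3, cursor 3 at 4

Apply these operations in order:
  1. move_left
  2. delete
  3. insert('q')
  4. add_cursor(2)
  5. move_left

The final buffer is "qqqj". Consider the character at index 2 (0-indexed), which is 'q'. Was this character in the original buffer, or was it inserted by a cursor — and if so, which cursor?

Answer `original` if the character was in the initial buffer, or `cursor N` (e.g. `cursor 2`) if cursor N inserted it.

Answer: cursor 3

Derivation:
After op 1 (move_left): buffer="lrnj" (len 4), cursors c1@1 c2@2 c3@3, authorship ....
After op 2 (delete): buffer="j" (len 1), cursors c1@0 c2@0 c3@0, authorship .
After op 3 (insert('q')): buffer="qqqj" (len 4), cursors c1@3 c2@3 c3@3, authorship 123.
After op 4 (add_cursor(2)): buffer="qqqj" (len 4), cursors c4@2 c1@3 c2@3 c3@3, authorship 123.
After op 5 (move_left): buffer="qqqj" (len 4), cursors c4@1 c1@2 c2@2 c3@2, authorship 123.
Authorship (.=original, N=cursor N): 1 2 3 .
Index 2: author = 3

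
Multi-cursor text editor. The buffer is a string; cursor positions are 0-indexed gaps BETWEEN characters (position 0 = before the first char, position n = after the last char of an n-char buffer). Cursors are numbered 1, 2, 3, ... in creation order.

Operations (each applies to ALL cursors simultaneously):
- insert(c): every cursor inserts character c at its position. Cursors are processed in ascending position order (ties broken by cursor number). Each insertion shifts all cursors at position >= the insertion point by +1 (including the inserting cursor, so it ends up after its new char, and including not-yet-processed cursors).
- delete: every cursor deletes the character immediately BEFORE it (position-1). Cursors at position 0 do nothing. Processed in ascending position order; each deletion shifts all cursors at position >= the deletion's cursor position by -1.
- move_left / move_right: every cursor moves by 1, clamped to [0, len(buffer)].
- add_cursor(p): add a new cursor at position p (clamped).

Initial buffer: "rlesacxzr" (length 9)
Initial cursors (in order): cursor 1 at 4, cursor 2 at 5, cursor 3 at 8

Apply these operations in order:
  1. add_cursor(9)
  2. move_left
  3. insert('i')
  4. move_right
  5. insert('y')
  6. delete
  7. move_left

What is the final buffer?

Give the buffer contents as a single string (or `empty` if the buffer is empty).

Answer: rleisiacxizir

Derivation:
After op 1 (add_cursor(9)): buffer="rlesacxzr" (len 9), cursors c1@4 c2@5 c3@8 c4@9, authorship .........
After op 2 (move_left): buffer="rlesacxzr" (len 9), cursors c1@3 c2@4 c3@7 c4@8, authorship .........
After op 3 (insert('i')): buffer="rleisiacxizir" (len 13), cursors c1@4 c2@6 c3@10 c4@12, authorship ...1.2...3.4.
After op 4 (move_right): buffer="rleisiacxizir" (len 13), cursors c1@5 c2@7 c3@11 c4@13, authorship ...1.2...3.4.
After op 5 (insert('y')): buffer="rleisyiaycxizyiry" (len 17), cursors c1@6 c2@9 c3@14 c4@17, authorship ...1.12.2..3.34.4
After op 6 (delete): buffer="rleisiacxizir" (len 13), cursors c1@5 c2@7 c3@11 c4@13, authorship ...1.2...3.4.
After op 7 (move_left): buffer="rleisiacxizir" (len 13), cursors c1@4 c2@6 c3@10 c4@12, authorship ...1.2...3.4.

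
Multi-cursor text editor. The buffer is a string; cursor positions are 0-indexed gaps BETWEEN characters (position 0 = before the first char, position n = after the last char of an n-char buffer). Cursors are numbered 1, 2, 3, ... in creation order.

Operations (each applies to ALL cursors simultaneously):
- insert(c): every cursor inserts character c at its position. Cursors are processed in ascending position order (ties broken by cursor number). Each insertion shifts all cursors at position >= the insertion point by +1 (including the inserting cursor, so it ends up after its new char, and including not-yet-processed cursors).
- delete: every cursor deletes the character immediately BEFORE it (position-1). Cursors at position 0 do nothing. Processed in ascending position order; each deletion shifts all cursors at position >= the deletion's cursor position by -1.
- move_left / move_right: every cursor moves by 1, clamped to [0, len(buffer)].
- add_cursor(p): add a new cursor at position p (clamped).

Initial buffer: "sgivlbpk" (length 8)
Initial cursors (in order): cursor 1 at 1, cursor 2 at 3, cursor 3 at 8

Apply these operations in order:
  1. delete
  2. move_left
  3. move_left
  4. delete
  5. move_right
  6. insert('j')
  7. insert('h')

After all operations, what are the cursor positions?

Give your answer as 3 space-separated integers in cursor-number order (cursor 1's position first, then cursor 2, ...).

After op 1 (delete): buffer="gvlbp" (len 5), cursors c1@0 c2@1 c3@5, authorship .....
After op 2 (move_left): buffer="gvlbp" (len 5), cursors c1@0 c2@0 c3@4, authorship .....
After op 3 (move_left): buffer="gvlbp" (len 5), cursors c1@0 c2@0 c3@3, authorship .....
After op 4 (delete): buffer="gvbp" (len 4), cursors c1@0 c2@0 c3@2, authorship ....
After op 5 (move_right): buffer="gvbp" (len 4), cursors c1@1 c2@1 c3@3, authorship ....
After op 6 (insert('j')): buffer="gjjvbjp" (len 7), cursors c1@3 c2@3 c3@6, authorship .12..3.
After op 7 (insert('h')): buffer="gjjhhvbjhp" (len 10), cursors c1@5 c2@5 c3@9, authorship .1212..33.

Answer: 5 5 9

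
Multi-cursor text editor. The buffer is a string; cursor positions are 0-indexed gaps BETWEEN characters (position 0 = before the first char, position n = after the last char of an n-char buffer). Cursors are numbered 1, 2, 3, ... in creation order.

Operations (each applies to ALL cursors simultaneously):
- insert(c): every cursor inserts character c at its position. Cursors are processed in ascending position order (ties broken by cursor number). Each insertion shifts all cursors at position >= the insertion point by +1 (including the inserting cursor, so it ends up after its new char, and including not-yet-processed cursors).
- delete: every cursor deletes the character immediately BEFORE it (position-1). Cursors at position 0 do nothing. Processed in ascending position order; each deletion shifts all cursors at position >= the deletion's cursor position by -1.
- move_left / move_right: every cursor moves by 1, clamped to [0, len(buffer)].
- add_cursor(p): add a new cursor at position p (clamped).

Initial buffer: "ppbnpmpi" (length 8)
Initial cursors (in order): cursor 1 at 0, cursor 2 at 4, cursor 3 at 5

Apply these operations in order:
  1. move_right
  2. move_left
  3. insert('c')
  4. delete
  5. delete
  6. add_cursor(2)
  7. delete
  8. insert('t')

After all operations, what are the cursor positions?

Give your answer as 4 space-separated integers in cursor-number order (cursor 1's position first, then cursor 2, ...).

Answer: 4 4 4 4

Derivation:
After op 1 (move_right): buffer="ppbnpmpi" (len 8), cursors c1@1 c2@5 c3@6, authorship ........
After op 2 (move_left): buffer="ppbnpmpi" (len 8), cursors c1@0 c2@4 c3@5, authorship ........
After op 3 (insert('c')): buffer="cppbncpcmpi" (len 11), cursors c1@1 c2@6 c3@8, authorship 1....2.3...
After op 4 (delete): buffer="ppbnpmpi" (len 8), cursors c1@0 c2@4 c3@5, authorship ........
After op 5 (delete): buffer="ppbmpi" (len 6), cursors c1@0 c2@3 c3@3, authorship ......
After op 6 (add_cursor(2)): buffer="ppbmpi" (len 6), cursors c1@0 c4@2 c2@3 c3@3, authorship ......
After op 7 (delete): buffer="mpi" (len 3), cursors c1@0 c2@0 c3@0 c4@0, authorship ...
After op 8 (insert('t')): buffer="ttttmpi" (len 7), cursors c1@4 c2@4 c3@4 c4@4, authorship 1234...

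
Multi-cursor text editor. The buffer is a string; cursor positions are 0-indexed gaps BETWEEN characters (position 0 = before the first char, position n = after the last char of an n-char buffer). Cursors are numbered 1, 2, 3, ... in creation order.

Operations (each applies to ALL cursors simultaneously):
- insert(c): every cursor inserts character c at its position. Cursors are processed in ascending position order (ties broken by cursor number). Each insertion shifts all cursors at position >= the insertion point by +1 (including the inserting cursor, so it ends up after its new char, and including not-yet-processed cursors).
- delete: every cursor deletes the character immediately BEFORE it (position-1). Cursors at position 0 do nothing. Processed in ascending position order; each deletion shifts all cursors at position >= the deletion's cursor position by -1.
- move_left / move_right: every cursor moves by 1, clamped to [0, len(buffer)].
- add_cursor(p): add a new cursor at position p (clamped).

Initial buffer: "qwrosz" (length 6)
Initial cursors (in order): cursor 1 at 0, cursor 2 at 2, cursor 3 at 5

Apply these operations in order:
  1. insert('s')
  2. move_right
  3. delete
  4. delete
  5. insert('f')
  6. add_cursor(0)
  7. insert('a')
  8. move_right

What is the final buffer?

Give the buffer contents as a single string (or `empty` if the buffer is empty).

Answer: afawfaosfa

Derivation:
After op 1 (insert('s')): buffer="sqwsrossz" (len 9), cursors c1@1 c2@4 c3@8, authorship 1..2...3.
After op 2 (move_right): buffer="sqwsrossz" (len 9), cursors c1@2 c2@5 c3@9, authorship 1..2...3.
After op 3 (delete): buffer="swsoss" (len 6), cursors c1@1 c2@3 c3@6, authorship 1.2..3
After op 4 (delete): buffer="wos" (len 3), cursors c1@0 c2@1 c3@3, authorship ...
After op 5 (insert('f')): buffer="fwfosf" (len 6), cursors c1@1 c2@3 c3@6, authorship 1.2..3
After op 6 (add_cursor(0)): buffer="fwfosf" (len 6), cursors c4@0 c1@1 c2@3 c3@6, authorship 1.2..3
After op 7 (insert('a')): buffer="afawfaosfa" (len 10), cursors c4@1 c1@3 c2@6 c3@10, authorship 411.22..33
After op 8 (move_right): buffer="afawfaosfa" (len 10), cursors c4@2 c1@4 c2@7 c3@10, authorship 411.22..33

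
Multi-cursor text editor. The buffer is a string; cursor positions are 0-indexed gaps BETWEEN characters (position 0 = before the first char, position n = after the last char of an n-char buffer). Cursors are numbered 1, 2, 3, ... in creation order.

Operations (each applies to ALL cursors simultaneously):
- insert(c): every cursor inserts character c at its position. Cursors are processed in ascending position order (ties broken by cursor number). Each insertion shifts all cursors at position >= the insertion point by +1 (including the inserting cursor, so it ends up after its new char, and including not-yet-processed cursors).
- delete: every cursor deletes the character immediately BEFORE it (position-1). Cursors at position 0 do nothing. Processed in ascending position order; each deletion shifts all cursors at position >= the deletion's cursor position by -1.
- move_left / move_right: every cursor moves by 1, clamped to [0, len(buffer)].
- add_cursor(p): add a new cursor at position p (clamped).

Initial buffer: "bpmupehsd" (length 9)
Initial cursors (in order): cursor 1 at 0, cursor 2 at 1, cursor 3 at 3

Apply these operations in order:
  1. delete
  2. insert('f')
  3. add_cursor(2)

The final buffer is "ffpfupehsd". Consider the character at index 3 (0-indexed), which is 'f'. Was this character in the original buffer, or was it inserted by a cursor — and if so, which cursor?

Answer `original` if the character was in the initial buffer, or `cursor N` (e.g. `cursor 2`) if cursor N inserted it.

Answer: cursor 3

Derivation:
After op 1 (delete): buffer="pupehsd" (len 7), cursors c1@0 c2@0 c3@1, authorship .......
After op 2 (insert('f')): buffer="ffpfupehsd" (len 10), cursors c1@2 c2@2 c3@4, authorship 12.3......
After op 3 (add_cursor(2)): buffer="ffpfupehsd" (len 10), cursors c1@2 c2@2 c4@2 c3@4, authorship 12.3......
Authorship (.=original, N=cursor N): 1 2 . 3 . . . . . .
Index 3: author = 3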